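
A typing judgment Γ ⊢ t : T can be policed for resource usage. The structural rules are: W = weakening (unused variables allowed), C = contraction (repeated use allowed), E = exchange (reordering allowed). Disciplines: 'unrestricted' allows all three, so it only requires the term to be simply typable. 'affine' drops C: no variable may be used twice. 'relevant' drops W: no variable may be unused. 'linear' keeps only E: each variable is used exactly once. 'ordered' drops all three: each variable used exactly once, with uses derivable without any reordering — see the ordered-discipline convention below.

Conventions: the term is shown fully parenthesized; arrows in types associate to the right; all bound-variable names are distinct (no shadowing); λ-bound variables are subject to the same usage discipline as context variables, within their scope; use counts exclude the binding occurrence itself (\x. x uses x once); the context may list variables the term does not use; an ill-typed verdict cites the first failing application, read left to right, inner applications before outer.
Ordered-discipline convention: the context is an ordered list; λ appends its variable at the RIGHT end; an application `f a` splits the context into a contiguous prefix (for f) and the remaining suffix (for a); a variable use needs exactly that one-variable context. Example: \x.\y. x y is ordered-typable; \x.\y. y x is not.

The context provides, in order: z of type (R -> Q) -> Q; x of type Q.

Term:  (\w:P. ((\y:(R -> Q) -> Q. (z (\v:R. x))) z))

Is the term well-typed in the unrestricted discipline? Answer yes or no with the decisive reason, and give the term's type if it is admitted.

yes — type-checks (P -> Q) and nothing is barred; term : P -> Q
variable uses: z ×2; x ×1; w [bound] ×0; y [bound] ×0; v [bound] ×0
uses in reading order: z, x, z
typing: well-typed — term : P -> Q
all disciplines: ordered ✗ · linear ✗ · affine ✗ · relevant ✗ · unrestricted ✓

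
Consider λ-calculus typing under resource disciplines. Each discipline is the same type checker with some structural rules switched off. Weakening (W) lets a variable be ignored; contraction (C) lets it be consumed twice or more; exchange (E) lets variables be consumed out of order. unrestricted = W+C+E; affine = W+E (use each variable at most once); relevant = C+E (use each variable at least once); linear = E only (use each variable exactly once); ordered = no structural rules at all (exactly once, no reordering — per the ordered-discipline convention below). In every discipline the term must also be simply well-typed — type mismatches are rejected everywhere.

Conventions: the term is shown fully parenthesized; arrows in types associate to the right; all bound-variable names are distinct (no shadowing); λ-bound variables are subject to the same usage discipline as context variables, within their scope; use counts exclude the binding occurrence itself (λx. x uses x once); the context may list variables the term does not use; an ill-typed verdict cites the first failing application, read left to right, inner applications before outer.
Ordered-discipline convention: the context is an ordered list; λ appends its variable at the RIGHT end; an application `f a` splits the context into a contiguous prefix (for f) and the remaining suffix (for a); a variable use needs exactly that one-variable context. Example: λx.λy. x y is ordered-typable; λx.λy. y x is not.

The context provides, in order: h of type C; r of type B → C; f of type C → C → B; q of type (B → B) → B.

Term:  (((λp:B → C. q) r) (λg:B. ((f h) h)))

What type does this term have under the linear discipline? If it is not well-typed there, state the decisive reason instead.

not well-typed under linear — uses contraction: h ×2; unused: p, g — weakening required
counts: h: 2×, r: 1×, f: 1×, q: 1×, p (bound): 0×, g (bound): 0×
use order (left to right): q, r, f, h, h
typing: well-typed — term : B
per-discipline verdicts: ordered ✗ | linear ✗ | affine ✗ | relevant ✗ | unrestricted ✓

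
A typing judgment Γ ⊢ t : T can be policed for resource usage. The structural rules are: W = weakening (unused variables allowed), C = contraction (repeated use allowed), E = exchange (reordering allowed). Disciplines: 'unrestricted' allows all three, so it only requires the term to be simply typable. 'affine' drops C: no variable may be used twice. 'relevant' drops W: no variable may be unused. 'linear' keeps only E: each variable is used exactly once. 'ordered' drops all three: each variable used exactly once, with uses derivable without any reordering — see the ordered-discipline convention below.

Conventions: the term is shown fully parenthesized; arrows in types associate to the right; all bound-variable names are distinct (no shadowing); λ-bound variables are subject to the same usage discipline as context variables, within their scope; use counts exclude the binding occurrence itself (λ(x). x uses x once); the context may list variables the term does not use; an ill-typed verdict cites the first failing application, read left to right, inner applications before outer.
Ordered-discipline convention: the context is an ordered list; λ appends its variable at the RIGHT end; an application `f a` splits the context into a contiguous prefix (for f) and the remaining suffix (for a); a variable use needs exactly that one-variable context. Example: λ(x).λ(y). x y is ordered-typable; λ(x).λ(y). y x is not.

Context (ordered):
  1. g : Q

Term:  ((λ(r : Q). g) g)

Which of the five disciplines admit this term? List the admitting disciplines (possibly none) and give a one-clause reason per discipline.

accepted by: unrestricted
use counts: g: 2×; r (bound): 0×
order of uses: g, g
typing: the term checks, with type Q
ordered ✗ (needs contraction — g ×2; needs weakening: r unused)
linear ✗ (needs contraction — g ×2; needs weakening: r unused)
affine ✗ (needs contraction — g ×2)
relevant ✗ (needs weakening: r unused)
unrestricted ✓ (simply typable at Q; W, C, E all held)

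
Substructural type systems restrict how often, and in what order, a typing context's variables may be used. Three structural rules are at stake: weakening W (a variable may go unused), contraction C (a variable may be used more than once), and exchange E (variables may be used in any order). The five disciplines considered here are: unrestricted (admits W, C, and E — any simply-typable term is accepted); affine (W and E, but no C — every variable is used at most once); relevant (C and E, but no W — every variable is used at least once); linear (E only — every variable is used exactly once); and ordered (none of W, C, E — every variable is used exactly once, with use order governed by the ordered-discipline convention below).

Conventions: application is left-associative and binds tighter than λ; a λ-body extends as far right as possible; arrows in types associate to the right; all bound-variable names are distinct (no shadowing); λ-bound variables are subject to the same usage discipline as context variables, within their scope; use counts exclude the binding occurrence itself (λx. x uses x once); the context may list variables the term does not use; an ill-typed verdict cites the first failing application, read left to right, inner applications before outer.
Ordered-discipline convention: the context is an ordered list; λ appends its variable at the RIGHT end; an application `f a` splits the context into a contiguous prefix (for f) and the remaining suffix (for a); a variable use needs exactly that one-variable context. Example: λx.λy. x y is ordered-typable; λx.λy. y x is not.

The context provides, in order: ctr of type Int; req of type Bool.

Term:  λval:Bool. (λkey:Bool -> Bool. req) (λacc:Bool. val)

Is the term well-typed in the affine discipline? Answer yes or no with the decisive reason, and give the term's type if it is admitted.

yes — ctr, req, val, key, acc: no repeats, contraction unneeded; term : Bool -> Bool
variable uses: ctr: 0×; req: 1×; val (λ-bound): 1×; key (λ-bound): 0×; acc (λ-bound): 0×
left-to-right use order: req, val
typing: well-typed — term : Bool -> Bool
per-discipline verdicts: ordered ✗; linear ✗; affine ✓; relevant ✗; unrestricted ✓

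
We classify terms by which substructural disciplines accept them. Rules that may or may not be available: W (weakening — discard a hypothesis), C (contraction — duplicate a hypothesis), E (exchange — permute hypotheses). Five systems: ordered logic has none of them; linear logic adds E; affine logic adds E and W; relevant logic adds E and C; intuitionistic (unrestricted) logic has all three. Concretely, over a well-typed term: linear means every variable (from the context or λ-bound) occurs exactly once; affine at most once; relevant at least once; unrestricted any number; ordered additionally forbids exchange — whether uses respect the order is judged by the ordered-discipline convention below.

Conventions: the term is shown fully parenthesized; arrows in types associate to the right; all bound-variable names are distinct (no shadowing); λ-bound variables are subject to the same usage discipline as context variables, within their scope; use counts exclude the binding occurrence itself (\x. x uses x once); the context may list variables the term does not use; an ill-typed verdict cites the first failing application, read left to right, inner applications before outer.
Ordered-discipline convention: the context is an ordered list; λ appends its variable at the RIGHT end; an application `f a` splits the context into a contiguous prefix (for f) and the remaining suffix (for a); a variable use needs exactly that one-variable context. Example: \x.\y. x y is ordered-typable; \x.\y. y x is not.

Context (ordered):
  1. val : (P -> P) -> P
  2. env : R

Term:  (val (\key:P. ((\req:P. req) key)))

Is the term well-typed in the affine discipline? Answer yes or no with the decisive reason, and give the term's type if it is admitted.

yes — at most one use each (val, env, key, req); term : P
use counts: val ×1; env ×0; key (λ-bound) ×1; req (λ-bound) ×1
uses in reading order: val, req, key
typing: well-typed — term : P
summary: ordered ✗ | linear ✗ | affine ✓ | relevant ✗ | unrestricted ✓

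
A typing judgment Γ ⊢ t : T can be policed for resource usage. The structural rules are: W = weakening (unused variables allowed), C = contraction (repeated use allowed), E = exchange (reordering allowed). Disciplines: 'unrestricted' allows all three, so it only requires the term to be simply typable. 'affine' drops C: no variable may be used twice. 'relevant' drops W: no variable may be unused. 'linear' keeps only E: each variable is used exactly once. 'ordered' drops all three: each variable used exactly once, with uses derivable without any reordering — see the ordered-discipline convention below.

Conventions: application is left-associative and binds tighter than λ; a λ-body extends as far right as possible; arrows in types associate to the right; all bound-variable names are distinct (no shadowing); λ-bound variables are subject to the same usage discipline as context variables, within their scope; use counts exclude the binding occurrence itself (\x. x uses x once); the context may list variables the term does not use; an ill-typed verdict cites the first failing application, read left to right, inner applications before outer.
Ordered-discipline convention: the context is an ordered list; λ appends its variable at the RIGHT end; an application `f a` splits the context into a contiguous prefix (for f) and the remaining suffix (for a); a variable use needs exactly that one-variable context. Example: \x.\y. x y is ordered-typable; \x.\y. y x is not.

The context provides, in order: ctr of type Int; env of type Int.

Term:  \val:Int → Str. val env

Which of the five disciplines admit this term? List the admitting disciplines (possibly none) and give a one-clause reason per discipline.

accepted by: affine, unrestricted
usage: ctr=0, env=1, val [bound]=1
use order (left to right): val, env
typing: well-typed — term : (Int → Str) → Str
ordered: ✗, unused: ctr — weakening required
linear: ✗, unused: ctr — weakening required
affine: ✓, no duplicate uses among ctr, env, val
relevant: ✗, unused: ctr — weakening required
unrestricted: ✓, simply typable at (Int → Str) → Str; W, C, E all held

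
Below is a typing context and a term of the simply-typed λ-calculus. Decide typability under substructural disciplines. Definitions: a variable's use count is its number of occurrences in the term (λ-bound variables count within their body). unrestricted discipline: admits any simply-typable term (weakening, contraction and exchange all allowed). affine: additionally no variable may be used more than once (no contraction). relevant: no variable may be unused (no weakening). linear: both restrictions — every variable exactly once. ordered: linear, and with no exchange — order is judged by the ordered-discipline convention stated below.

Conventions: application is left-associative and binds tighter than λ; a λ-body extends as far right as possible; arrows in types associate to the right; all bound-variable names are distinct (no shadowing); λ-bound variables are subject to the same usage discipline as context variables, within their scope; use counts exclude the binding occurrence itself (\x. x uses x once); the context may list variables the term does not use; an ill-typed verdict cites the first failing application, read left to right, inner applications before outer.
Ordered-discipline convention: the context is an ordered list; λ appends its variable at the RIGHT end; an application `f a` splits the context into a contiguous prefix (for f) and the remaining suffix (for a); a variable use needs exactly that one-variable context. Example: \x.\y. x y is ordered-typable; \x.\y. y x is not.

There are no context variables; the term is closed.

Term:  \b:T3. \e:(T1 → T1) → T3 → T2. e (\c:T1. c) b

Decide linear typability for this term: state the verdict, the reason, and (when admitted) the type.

yes — b, e, c: one use apiece; term : T3 → ((T1 → T1) → T3 → T2) → T2
usage: b [bound]: 1, e [bound]: 1, c [bound]: 1
order of uses: e, c, b
typing: ✓ — T3 → ((T1 → T1) → T3 → T2) → T2
summary: ordered ✗ | linear ✓ | affine ✓ | relevant ✓ | unrestricted ✓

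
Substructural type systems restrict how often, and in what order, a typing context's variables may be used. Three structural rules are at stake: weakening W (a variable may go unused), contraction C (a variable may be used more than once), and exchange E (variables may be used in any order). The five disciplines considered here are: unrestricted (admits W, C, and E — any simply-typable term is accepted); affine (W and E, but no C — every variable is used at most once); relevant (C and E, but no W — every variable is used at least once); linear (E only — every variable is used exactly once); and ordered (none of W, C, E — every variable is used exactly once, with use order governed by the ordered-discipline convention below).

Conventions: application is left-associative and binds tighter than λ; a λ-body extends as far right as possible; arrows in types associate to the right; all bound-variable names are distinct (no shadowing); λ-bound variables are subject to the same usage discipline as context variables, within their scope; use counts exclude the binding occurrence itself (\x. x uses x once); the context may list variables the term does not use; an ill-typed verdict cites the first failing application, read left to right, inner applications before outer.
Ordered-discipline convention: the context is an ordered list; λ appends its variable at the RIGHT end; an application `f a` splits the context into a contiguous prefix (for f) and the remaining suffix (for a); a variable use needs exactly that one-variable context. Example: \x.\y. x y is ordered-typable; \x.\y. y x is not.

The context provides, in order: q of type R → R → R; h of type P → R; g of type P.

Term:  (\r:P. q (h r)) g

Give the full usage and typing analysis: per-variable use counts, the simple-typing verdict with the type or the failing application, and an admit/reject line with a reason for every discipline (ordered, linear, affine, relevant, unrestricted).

variable uses: q ×1; h ×1; g ×1; r [bound] ×1
use order (left to right): q, h, r, g
typing: ✓ — R → R
ordered ✓ (q, h, g, r: once each, no exchange needed)
linear ✓ (single use per variable (q, h, g, r))
affine ✓ (none of q, h, g, r used more than once)
relevant ✓ (none of q, h, g, r goes unused)
unrestricted ✓ (typability at R → R is all that's needed)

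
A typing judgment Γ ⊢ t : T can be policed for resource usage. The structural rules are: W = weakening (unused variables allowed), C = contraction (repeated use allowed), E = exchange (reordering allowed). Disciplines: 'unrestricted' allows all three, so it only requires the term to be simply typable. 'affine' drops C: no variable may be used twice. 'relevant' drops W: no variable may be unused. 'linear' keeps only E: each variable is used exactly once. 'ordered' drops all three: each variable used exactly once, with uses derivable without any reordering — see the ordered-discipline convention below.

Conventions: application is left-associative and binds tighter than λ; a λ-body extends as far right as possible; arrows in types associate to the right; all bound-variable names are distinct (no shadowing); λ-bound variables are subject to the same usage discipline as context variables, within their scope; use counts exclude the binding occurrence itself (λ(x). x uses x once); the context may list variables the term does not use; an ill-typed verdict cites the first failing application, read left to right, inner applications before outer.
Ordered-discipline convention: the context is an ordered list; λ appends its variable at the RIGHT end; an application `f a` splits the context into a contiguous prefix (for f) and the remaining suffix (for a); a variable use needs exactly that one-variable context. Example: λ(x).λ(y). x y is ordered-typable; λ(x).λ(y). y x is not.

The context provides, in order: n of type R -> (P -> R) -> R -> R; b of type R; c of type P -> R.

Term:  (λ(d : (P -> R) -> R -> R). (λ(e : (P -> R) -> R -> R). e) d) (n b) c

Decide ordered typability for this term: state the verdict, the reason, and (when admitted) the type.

yes — n, b, c, d, e: once each, no exchange needed; term : R -> R
use counts: n: 1×, b: 1×, c: 1×, d (λ-bound): 1×, e (λ-bound): 1×
left-to-right use order: e, d, n, b, c
typing: well-typed at R -> R
per-discipline verdicts: ordered ✓ | linear ✓ | affine ✓ | relevant ✓ | unrestricted ✓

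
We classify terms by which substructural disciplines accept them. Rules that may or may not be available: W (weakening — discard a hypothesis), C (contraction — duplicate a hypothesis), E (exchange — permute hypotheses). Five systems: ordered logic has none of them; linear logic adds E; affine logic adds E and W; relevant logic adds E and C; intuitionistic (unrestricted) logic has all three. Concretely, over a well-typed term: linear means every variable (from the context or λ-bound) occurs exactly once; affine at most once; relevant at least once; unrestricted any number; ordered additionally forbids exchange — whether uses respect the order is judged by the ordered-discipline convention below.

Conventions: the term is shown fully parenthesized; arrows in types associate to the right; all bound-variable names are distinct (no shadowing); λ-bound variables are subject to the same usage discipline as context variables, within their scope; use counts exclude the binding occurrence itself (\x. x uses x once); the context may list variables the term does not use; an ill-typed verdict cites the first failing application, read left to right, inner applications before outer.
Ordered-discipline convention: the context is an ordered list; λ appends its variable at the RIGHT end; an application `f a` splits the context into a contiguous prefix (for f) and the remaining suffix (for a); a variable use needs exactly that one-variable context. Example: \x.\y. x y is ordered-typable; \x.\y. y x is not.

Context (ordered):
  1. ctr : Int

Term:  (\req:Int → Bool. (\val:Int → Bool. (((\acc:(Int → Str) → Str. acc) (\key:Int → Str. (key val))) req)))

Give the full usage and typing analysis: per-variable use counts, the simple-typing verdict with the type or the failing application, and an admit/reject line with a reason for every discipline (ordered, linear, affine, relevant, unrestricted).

use counts: ctr: 0×, req (λ-bound): 1×, val (λ-bound): 1×, acc (λ-bound): 1×, key (λ-bound): 1×
use order (left to right): acc, key, val, req
typing: ill-typed: an application expects Int but receives Int → Bool
ordered ✗ (not simply typable)
linear ✗ (fails simple typing)
affine ✗ (a type mismatch blocks all five)
relevant ✗ (the type mismatch rejects it)
unrestricted ✗ (not simply typable)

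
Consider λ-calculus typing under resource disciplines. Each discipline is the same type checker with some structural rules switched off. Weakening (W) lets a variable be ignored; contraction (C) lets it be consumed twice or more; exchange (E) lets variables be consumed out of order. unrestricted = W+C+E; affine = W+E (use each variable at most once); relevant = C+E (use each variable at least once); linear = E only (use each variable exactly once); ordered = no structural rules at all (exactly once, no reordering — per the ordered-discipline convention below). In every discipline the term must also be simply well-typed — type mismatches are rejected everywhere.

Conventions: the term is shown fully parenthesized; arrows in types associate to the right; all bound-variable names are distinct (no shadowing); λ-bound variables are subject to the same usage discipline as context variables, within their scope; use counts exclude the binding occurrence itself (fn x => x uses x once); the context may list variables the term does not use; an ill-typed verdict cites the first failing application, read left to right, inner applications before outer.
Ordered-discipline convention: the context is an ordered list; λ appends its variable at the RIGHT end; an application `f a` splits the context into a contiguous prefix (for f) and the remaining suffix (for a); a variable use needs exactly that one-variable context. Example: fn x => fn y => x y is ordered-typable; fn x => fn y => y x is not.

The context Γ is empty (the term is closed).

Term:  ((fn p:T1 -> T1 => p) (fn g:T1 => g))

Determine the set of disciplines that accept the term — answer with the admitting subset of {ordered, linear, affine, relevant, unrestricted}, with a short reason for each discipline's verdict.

admitting disciplines: ordered, linear, affine, relevant, unrestricted
usage: p (λ-bound): 1; g (λ-bound): 1
uses in reading order: p, g
typing: ✓ — T1 -> T1
ordered: ✓, p, g once each; derivable with no W/C/E
linear: ✓, each of p, g used exactly once
affine: ✓, none of p, g used more than once
relevant: ✓, at least one use each (p, g)
unrestricted: ✓, type-checks (T1 -> T1) and nothing is barred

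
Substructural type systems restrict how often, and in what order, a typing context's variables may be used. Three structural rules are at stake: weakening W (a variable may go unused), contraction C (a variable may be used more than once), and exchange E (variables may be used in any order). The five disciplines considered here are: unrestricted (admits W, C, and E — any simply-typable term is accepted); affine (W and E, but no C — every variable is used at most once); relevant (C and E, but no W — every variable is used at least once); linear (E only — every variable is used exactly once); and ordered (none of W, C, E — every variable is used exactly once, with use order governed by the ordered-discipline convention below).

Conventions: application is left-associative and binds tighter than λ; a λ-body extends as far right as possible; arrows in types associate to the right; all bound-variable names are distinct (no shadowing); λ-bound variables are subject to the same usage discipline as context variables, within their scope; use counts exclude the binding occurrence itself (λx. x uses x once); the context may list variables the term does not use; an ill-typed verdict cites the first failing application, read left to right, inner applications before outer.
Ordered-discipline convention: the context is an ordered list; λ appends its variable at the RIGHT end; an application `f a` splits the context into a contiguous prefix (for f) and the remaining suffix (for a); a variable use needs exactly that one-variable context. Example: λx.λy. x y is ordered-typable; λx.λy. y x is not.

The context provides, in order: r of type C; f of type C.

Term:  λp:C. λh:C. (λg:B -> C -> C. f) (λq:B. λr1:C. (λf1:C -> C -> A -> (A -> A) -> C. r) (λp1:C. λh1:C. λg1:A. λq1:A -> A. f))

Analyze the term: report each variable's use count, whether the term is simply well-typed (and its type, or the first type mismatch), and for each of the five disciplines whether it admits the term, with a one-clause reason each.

usage: r=1; f=2; p [bound]=0; h [bound]=0; g [bound]=0; q [bound]=0; r1 [bound]=0; f1 [bound]=0; p1 [bound]=0; h1 [bound]=0; g1 [bound]=0; q1 [bound]=0
uses in reading order: f, r, f
typing: the term checks, with type C -> C -> C
ordered: ✗, f ×2 used more than once (contraction); p, h, g, q, r1, f1, p1, h1, g1, q1 left unused
linear: ✗, f ×2 used more than once (contraction); p, h, g, q, r1, f1, p1, h1, g1, q1 left unused
affine: ✗, f ×2 used more than once (contraction)
relevant: ✗, p, h, g, q, r1, f1, p1, h1, g1, q1 left unused
unrestricted: ✓, typability at C -> C -> C is all that's needed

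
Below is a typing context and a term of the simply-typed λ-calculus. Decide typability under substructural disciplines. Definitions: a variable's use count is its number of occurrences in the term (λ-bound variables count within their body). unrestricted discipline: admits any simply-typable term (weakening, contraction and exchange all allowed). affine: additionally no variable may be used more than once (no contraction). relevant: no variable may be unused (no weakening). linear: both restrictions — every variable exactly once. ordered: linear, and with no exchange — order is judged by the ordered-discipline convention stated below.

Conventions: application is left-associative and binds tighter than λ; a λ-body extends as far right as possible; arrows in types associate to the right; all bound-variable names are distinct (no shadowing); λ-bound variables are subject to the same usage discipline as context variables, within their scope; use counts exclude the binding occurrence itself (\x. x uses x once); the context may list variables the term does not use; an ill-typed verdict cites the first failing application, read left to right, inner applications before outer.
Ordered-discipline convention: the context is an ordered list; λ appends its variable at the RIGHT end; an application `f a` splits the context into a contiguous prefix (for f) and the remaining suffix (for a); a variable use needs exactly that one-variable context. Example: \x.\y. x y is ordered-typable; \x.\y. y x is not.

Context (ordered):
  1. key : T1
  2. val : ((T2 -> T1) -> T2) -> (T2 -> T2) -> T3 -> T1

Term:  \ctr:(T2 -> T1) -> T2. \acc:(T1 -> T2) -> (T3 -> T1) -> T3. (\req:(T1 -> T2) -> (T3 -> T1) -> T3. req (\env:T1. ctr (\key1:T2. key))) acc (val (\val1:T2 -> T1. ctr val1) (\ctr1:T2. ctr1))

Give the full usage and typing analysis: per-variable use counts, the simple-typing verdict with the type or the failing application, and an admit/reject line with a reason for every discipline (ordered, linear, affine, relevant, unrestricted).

variable uses: key: 1; val: 1; ctr (bound): 2; acc (bound): 1; req (bound): 1; env (bound): 0; key1 (bound): 0; val1 (bound): 1; ctr1 (bound): 1
uses in reading order: req, ctr, key, acc, val, ctr, val1, ctr1
typing: ✓ — ((T2 -> T1) -> T2) -> ((T1 -> T2) -> (T3 -> T1) -> T3) -> T3
ordered: ✗ — ctr ×2 used more than once (contraction); needs weakening: env, key1 unused
linear: ✗ — ctr ×2 used more than once (contraction); needs weakening: env, key1 unused
affine: ✗ — ctr ×2 used more than once (contraction)
relevant: ✗ — needs weakening: env, key1 unused
unrestricted: ✓ — type-checks (((T2 -> T1) -> T2) -> ((T1 -> T2) -> (T3 -> T1) -> T3) -> T3) and nothing is barred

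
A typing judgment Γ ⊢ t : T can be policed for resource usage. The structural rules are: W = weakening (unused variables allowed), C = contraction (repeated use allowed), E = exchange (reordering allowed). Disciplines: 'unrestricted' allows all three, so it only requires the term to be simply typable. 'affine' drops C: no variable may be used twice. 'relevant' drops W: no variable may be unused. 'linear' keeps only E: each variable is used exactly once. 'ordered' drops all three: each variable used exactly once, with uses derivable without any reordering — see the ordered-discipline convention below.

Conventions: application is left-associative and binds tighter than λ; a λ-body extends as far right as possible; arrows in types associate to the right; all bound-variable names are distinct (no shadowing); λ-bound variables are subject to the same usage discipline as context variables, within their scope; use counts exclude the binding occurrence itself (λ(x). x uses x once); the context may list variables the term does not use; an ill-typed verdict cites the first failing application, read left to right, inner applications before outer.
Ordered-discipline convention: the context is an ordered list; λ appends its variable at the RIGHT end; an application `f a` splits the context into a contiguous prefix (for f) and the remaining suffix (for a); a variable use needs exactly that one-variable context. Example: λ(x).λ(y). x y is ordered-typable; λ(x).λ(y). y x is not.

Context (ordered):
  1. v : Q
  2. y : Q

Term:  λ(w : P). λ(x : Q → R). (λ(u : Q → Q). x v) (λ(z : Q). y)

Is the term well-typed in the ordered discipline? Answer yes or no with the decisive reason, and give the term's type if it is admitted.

no — needs weakening: w, u, z unused
use counts: v=1, y=1, w (bound)=0, x (bound)=1, u (bound)=0, z (bound)=0
use order (left to right): x, v, y
typing: well-typed at P → (Q → R) → R
across the five disciplines: ordered ✗, linear ✗, affine ✓, relevant ✗, unrestricted ✓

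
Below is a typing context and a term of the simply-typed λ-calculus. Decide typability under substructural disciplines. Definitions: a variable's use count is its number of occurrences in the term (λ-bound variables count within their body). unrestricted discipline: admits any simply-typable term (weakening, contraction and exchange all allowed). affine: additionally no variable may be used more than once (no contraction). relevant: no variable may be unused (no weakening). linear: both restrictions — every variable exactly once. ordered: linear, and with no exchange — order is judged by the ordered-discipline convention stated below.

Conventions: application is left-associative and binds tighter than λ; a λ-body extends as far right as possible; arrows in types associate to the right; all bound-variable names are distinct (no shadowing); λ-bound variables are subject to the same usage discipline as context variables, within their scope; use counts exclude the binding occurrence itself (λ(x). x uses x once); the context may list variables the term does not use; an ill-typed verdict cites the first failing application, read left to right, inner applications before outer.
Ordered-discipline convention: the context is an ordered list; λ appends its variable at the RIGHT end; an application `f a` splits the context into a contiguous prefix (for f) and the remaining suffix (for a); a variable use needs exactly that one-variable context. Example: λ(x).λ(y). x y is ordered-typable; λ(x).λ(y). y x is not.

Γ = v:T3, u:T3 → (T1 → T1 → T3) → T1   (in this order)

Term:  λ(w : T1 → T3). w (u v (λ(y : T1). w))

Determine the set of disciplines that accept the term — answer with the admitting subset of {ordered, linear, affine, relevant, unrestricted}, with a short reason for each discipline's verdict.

admitting disciplines: unrestricted
variable uses: v=1, u=1, w [bound]=2, y [bound]=0
uses in reading order: w, u, v, w
typing: well-typed — term : (T1 → T3) → T3
ordered: ✗ — w ×2 used more than once (contraction); unused: y — weakening required
linear: ✗ — w ×2 used more than once (contraction); unused: y — weakening required
affine: ✗ — w ×2 used more than once (contraction)
relevant: ✗ — unused: y — weakening required
unrestricted: ✓ — typability at (T1 → T3) → T3 is all that's needed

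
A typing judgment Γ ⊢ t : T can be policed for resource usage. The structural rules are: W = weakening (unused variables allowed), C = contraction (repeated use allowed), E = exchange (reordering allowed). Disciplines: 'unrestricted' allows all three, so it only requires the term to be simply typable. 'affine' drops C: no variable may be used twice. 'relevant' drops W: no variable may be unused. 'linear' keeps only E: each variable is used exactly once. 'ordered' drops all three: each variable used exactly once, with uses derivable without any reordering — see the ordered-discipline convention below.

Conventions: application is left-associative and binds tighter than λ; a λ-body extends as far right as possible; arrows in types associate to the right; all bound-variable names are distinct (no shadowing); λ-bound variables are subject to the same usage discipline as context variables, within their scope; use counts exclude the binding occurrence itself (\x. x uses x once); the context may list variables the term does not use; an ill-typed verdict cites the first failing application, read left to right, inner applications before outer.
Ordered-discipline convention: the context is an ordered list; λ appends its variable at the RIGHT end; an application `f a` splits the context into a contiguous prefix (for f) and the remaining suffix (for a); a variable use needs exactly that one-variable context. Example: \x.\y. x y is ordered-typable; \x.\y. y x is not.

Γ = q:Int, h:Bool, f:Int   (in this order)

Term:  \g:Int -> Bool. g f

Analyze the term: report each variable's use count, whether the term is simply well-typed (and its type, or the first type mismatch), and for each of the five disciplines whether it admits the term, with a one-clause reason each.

variable uses: q: 0×, h: 0×, f: 1×, g (λ-bound): 1×
order of uses: g, f
typing: well-typed — term : (Int -> Bool) -> Bool
ordered ✗ (needs weakening: q, h unused)
linear ✗ (needs weakening: q, h unused)
affine ✓ (no duplicate uses among q, h, f, g)
relevant ✗ (needs weakening: q, h unused)
unrestricted ✓ (type-checks ((Int -> Bool) -> Bool) and nothing is barred)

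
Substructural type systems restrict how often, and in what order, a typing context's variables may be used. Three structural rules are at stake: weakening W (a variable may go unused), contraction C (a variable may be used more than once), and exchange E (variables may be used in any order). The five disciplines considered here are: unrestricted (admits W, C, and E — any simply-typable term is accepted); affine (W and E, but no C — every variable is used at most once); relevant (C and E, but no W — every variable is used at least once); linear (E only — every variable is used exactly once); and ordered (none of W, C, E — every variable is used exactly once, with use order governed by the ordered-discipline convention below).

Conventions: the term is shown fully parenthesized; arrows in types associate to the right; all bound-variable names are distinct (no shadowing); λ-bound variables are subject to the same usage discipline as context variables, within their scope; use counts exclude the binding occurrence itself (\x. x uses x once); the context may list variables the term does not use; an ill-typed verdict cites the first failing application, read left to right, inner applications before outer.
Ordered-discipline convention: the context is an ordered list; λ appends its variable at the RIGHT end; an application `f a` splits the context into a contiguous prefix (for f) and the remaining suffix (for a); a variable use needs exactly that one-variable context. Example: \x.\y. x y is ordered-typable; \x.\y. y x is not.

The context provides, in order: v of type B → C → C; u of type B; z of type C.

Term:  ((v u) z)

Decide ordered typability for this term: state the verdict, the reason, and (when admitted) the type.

yes — single-use (v, u, z), ordered derivation ok; term : C
counts: v ×1, u ×1, z ×1
use order (left to right): v, u, z
typing: well-typed — term : C
all disciplines: ordered ✓ | linear ✓ | affine ✓ | relevant ✓ | unrestricted ✓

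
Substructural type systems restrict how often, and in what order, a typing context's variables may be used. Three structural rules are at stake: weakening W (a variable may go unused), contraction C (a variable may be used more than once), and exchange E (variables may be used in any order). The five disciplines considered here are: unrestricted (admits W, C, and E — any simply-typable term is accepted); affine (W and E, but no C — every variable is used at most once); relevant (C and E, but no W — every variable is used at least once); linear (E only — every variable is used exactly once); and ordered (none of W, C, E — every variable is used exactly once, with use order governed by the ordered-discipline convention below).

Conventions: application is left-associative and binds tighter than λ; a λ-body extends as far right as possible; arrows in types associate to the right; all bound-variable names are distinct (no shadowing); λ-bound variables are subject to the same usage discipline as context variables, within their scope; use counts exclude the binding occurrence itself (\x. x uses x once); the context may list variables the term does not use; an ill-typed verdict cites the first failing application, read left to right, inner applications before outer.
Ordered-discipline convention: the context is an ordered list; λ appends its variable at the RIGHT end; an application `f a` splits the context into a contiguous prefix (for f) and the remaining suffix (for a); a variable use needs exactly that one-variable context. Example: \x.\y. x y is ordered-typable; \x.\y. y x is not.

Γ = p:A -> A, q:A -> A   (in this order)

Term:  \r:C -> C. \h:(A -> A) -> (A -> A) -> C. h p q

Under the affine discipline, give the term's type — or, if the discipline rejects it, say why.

term : (C -> C) -> ((A -> A) -> (A -> A) -> C) -> C
counts: p: 1; q: 1; r (bound): 0; h (bound): 1
uses in reading order: h, p, q
typing: ✓ — (C -> C) -> ((A -> A) -> (A -> A) -> C) -> C
across the five disciplines: ordered ✗, linear ✗, affine ✓, relevant ✗, unrestricted ✓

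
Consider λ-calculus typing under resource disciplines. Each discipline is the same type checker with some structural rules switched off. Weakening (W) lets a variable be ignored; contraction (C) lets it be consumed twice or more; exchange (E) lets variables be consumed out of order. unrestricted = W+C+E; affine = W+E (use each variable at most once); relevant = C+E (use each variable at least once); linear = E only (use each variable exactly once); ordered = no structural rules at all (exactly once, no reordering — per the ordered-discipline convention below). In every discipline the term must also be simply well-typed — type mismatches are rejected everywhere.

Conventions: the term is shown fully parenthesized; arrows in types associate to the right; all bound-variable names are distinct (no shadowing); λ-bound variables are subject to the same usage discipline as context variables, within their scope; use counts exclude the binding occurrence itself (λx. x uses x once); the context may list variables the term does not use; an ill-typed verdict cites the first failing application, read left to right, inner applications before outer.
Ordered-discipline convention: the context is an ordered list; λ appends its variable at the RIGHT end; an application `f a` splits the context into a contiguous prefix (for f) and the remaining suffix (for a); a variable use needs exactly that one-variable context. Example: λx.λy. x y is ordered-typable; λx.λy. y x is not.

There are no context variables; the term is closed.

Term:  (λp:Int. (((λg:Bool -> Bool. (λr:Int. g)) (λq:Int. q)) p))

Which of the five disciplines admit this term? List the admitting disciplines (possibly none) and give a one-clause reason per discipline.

admitted in: none
use counts: p [bound]: 1×; g [bound]: 1×; r [bound]: 0×; q [bound]: 1×
order of uses: g, q, p
typing: ill-typed: a function awaiting Bool -> Bool gets Int -> Int
ordered: ✗ — not simply typable
linear: ✗ — fails simple typing
affine: ✗ — a type mismatch blocks all five
relevant: ✗ — the type mismatch rejects it
unrestricted: ✗ — not simply typable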